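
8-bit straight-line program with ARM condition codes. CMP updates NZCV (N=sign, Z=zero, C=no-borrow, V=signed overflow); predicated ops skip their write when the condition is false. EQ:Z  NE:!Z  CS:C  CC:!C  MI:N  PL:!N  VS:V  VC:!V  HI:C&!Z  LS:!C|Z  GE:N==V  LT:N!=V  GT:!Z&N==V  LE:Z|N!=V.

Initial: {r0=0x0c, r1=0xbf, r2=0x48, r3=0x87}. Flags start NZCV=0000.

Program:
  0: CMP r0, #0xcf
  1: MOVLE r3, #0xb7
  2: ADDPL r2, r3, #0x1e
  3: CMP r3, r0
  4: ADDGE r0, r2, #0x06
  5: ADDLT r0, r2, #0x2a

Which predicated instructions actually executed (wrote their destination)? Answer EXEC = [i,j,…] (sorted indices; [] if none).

EXEC = [2,5]

[0] flags=0000 → (cmp)
[1] flags=0000 LE?F → skip
[2] flags=0000 PL?T → r2=0xa5
[3] flags=0011 → (cmp)
[4] flags=0011 GE?F → skip
[5] flags=0011 LT?T → r0=0xcf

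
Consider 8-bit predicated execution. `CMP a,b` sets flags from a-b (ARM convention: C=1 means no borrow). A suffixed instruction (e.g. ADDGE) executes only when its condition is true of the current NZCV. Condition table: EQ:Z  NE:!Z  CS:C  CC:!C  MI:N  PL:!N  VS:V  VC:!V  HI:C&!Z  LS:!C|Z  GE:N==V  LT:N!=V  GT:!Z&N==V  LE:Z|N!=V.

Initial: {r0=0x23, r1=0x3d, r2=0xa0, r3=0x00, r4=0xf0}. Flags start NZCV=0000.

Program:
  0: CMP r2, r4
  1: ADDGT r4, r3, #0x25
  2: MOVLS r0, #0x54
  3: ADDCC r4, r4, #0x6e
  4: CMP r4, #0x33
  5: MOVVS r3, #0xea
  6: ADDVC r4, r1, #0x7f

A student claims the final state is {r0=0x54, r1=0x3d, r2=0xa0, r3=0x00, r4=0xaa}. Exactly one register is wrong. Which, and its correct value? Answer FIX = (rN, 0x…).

FIX = (r4, 0xbc)

[0] flags=1000 → (cmp)
[1] flags=1000 GT?F → skip
[2] flags=1000 LS?T → r0=0x54
[3] flags=1000 CC?T → r4=0x5e
[4] flags=0010 → (cmp)
[5] flags=0010 VS?F → skip
[6] flags=0010 VC?T → r4=0xbc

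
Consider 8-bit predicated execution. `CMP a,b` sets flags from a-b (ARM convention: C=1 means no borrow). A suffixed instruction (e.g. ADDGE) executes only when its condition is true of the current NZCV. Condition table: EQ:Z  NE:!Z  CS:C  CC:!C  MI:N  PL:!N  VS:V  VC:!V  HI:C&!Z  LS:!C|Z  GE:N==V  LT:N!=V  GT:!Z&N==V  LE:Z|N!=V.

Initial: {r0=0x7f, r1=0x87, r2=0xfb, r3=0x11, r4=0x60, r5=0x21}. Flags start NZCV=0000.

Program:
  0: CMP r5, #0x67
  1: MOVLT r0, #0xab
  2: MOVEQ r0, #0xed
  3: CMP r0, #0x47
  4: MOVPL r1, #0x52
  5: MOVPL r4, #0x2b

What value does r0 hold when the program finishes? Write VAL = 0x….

0: ✓ CMP  NZCV=1000
1: ✓ MOVLT  r0←0xab
2: · MOVEQ
3: ✓ CMP  NZCV=0011
4: ✓ MOVPL  r1←0x52
5: ✓ MOVPL  r4←0x2b

VAL = 0xab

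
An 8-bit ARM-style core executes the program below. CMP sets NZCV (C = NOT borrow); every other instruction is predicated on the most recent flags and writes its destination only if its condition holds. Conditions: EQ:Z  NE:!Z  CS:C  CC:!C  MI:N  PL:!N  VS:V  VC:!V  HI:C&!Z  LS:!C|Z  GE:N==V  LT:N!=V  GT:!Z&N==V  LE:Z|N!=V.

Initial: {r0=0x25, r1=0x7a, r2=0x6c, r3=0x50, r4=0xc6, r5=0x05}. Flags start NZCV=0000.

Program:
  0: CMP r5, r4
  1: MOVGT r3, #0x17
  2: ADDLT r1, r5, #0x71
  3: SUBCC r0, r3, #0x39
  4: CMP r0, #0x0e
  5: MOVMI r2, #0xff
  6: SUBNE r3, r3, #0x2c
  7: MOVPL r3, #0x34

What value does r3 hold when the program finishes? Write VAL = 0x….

VAL = 0xeb

[0] flags=0000 → (cmp)
[1] flags=0000 GT?T → r3=0x17
[2] flags=0000 LT?F → skip
[3] flags=0000 CC?T → r0=0xde
[4] flags=1010 → (cmp)
[5] flags=1010 MI?T → r2=0xff
[6] flags=1010 NE?T → r3=0xeb
[7] flags=1010 PL?F → skip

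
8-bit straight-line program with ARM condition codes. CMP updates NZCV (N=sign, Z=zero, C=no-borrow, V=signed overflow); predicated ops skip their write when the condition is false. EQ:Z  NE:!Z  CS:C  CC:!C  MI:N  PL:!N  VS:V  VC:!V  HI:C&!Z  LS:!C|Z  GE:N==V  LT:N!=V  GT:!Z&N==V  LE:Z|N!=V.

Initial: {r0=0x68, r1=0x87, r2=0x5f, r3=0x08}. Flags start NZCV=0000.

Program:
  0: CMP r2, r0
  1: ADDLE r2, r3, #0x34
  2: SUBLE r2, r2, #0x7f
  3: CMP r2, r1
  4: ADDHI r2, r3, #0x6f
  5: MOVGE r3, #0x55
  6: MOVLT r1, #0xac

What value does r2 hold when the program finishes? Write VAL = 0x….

0: ✓ CMP  NZCV=1000
1: ✓ ADDLE  r2←0x3c
2: ✓ SUBLE  r2←0xbd
3: ✓ CMP  NZCV=0010
4: ✓ ADDHI  r2←0x77
5: ✓ MOVGE  r3←0x55
6: · MOVLT

VAL = 0x77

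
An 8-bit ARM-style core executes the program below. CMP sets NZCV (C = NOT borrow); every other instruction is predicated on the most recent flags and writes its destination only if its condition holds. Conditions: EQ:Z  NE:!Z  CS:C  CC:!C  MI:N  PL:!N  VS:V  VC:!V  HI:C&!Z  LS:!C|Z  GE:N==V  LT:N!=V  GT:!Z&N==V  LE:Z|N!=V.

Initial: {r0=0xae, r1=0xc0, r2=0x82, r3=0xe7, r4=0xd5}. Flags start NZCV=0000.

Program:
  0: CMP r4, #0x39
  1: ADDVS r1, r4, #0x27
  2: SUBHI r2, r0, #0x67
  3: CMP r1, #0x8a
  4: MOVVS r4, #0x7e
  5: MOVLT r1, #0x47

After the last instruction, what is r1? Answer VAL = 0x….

0: ✓ CMP  NZCV=1010
1: · ADDVS
2: ✓ SUBHI  r2←0x47
3: ✓ CMP  NZCV=0010
4: · MOVVS
5: · MOVLT

VAL = 0xc0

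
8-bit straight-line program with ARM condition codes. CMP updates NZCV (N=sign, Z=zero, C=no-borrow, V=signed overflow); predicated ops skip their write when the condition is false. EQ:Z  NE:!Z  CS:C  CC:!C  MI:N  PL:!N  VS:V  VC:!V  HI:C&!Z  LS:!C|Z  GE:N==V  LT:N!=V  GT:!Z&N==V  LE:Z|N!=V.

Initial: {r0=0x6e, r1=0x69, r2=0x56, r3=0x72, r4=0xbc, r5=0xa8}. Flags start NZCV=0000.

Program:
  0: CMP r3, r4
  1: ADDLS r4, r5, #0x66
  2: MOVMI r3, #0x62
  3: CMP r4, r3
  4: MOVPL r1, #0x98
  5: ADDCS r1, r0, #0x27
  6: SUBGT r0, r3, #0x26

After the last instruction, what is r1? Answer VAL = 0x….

0: ✓ CMP  NZCV=1001
1: ✓ ADDLS  r4←0x0e
2: ✓ MOVMI  r3←0x62
3: ✓ CMP  NZCV=1000
4: · MOVPL
5: · ADDCS
6: · SUBGT

VAL = 0x69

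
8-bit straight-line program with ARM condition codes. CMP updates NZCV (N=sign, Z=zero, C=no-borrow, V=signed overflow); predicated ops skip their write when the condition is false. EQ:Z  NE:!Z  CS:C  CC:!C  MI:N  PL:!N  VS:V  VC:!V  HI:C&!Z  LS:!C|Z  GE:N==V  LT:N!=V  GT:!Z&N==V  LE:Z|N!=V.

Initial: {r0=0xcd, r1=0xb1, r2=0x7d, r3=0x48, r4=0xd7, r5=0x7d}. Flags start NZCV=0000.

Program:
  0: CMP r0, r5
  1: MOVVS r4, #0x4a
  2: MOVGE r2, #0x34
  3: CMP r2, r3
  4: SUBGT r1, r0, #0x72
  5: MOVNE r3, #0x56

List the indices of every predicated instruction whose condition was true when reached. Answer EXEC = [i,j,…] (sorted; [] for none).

0: ✓ CMP  NZCV=0011
1: ✓ MOVVS  r4←0x4a
2: · MOVGE
3: ✓ CMP  NZCV=0010
4: ✓ SUBGT  r1←0x5b
5: ✓ MOVNE  r3←0x56

EXEC = [1,4,5]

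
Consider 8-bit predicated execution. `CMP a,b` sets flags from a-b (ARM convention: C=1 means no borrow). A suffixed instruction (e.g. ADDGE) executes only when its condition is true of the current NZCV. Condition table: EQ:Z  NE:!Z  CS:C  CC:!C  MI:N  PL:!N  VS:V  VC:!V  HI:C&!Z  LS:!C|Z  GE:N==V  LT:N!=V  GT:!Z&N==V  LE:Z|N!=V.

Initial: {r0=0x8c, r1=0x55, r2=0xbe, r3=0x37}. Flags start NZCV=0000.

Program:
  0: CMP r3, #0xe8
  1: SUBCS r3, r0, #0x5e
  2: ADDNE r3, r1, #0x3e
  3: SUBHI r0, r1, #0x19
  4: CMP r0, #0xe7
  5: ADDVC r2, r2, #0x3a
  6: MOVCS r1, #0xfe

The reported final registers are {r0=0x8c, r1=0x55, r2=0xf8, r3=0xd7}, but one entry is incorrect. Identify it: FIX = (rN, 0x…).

0: ✓ CMP  NZCV=0000
1: · SUBCS
2: ✓ ADDNE  r3←0x93
3: · SUBHI
4: ✓ CMP  NZCV=1000
5: ✓ ADDVC  r2←0xf8
6: · MOVCS

FIX = (r3, 0x93)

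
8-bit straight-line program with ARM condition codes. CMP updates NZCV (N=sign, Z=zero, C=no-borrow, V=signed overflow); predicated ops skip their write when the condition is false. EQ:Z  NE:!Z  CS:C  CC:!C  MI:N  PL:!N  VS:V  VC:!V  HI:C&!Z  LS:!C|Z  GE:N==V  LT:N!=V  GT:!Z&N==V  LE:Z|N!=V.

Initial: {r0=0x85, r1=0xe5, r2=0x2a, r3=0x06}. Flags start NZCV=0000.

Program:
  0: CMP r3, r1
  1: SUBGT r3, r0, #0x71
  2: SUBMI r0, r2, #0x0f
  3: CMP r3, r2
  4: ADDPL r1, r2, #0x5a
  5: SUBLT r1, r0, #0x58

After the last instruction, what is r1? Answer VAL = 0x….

0: ✓ CMP  NZCV=0000
1: ✓ SUBGT  r3←0x14
2: · SUBMI
3: ✓ CMP  NZCV=1000
4: · ADDPL
5: ✓ SUBLT  r1←0x2d

VAL = 0x2d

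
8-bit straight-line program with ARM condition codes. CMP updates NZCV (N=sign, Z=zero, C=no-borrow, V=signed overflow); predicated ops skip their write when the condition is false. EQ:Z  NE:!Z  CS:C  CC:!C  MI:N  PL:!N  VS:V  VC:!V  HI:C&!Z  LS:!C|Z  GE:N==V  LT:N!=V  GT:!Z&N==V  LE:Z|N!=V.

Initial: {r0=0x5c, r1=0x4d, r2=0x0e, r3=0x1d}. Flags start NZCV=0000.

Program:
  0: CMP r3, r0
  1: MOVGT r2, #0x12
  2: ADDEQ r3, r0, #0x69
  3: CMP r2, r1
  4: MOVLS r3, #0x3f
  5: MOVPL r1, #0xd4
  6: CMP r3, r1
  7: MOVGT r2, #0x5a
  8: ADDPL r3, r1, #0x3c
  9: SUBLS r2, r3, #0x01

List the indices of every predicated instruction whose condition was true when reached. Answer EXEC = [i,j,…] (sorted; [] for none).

EXEC = [4,9]

0: ✓ CMP  NZCV=1000
1: · MOVGT
2: · ADDEQ
3: ✓ CMP  NZCV=1000
4: ✓ MOVLS  r3←0x3f
5: · MOVPL
6: ✓ CMP  NZCV=1000
7: · MOVGT
8: · ADDPL
9: ✓ SUBLS  r2←0x3e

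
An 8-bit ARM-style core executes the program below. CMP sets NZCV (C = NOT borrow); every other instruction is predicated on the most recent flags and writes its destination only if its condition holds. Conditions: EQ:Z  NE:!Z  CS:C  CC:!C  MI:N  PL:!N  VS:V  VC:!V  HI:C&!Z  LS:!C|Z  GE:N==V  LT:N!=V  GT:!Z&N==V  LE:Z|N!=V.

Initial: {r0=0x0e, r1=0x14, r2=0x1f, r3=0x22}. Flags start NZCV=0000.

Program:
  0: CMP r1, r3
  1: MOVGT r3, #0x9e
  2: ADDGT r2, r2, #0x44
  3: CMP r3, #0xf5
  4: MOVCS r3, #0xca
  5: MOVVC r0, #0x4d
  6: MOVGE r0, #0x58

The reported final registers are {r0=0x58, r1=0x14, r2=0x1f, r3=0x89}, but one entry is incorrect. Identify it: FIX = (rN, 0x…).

[0] flags=1000 → (cmp)
[1] flags=1000 GT?F → skip
[2] flags=1000 GT?F → skip
[3] flags=0000 → (cmp)
[4] flags=0000 CS?F → skip
[5] flags=0000 VC?T → r0=0x4d
[6] flags=0000 GE?T → r0=0x58

FIX = (r3, 0x22)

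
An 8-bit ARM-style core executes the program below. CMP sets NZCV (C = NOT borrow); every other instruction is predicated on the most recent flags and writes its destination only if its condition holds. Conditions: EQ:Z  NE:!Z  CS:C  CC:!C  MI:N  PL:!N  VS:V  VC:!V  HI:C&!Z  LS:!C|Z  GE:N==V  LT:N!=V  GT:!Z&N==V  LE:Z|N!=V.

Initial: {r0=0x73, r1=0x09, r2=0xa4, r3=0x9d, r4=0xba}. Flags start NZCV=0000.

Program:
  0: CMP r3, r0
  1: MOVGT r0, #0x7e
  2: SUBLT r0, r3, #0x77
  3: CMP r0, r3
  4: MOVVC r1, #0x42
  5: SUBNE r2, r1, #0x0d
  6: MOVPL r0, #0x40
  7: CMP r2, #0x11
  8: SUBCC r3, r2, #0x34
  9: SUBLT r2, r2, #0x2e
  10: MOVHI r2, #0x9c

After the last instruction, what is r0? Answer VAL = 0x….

[0] flags=0011 → (cmp)
[1] flags=0011 GT?F → skip
[2] flags=0011 LT?T → r0=0x26
[3] flags=1001 → (cmp)
[4] flags=1001 VC?F → skip
[5] flags=1001 NE?T → r2=0xfc
[6] flags=1001 PL?F → skip
[7] flags=1010 → (cmp)
[8] flags=1010 CC?F → skip
[9] flags=1010 LT?T → r2=0xce
[10] flags=1010 HI?T → r2=0x9c

VAL = 0x26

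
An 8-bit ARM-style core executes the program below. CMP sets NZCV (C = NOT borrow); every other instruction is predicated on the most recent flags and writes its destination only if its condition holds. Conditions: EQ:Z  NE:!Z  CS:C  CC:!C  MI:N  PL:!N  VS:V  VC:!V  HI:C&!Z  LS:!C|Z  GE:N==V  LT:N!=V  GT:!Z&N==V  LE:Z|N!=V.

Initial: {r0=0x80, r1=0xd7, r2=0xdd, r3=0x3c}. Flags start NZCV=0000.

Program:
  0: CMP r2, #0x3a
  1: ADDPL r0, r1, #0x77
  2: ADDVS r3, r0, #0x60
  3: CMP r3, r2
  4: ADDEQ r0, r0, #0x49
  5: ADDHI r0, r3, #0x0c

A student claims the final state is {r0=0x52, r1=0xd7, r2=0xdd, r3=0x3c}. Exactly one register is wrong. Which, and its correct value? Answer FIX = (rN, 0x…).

0: ✓ CMP  NZCV=1010
1: · ADDPL
2: · ADDVS
3: ✓ CMP  NZCV=0000
4: · ADDEQ
5: · ADDHI

FIX = (r0, 0x80)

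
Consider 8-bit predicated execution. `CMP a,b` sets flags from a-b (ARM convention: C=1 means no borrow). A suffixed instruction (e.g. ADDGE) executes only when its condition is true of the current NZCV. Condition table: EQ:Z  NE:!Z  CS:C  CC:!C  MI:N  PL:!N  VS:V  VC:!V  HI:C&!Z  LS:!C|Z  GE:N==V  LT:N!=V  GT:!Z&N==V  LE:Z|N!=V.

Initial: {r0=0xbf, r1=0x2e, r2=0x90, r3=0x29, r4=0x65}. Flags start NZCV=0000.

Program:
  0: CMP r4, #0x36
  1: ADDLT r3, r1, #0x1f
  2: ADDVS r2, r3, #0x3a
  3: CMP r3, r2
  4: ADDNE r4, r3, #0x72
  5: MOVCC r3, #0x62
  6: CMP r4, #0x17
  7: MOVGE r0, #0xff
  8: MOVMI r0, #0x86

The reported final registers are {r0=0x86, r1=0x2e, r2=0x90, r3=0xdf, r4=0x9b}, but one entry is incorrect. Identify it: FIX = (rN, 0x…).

0: ✓ CMP  NZCV=0010
1: · ADDLT
2: · ADDVS
3: ✓ CMP  NZCV=1001
4: ✓ ADDNE  r4←0x9b
5: ✓ MOVCC  r3←0x62
6: ✓ CMP  NZCV=1010
7: · MOVGE
8: ✓ MOVMI  r0←0x86

FIX = (r3, 0x62)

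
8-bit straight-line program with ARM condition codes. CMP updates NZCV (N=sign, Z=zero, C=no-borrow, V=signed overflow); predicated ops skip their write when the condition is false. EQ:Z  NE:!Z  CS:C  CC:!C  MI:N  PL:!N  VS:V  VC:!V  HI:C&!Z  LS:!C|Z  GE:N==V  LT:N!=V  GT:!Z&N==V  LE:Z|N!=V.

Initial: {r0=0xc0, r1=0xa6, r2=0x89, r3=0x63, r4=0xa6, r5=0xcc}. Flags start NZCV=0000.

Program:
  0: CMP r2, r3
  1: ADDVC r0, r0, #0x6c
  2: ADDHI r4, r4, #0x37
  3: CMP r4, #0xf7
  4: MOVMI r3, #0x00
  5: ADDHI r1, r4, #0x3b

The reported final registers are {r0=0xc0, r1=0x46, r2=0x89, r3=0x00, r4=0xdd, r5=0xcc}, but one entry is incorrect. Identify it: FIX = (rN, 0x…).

[0] flags=0011 → (cmp)
[1] flags=0011 VC?F → skip
[2] flags=0011 HI?T → r4=0xdd
[3] flags=1000 → (cmp)
[4] flags=1000 MI?T → r3=0x00
[5] flags=1000 HI?F → skip

FIX = (r1, 0xa6)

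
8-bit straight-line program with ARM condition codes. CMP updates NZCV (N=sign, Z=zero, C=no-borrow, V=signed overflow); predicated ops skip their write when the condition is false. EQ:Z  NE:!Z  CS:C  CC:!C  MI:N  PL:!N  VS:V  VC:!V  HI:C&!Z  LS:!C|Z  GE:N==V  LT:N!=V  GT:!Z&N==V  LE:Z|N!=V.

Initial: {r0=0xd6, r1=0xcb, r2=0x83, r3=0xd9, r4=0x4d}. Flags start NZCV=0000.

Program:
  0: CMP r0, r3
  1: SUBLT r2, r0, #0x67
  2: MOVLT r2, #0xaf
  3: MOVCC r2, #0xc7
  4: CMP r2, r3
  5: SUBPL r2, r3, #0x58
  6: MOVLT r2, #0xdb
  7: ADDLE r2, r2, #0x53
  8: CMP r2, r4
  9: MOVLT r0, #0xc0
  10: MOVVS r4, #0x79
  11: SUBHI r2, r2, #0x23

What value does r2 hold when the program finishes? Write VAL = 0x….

VAL = 0x2e

0: ✓ CMP  NZCV=1000
1: ✓ SUBLT  r2←0x6f
2: ✓ MOVLT  r2←0xaf
3: ✓ MOVCC  r2←0xc7
4: ✓ CMP  NZCV=1000
5: · SUBPL
6: ✓ MOVLT  r2←0xdb
7: ✓ ADDLE  r2←0x2e
8: ✓ CMP  NZCV=1000
9: ✓ MOVLT  r0←0xc0
10: · MOVVS
11: · SUBHI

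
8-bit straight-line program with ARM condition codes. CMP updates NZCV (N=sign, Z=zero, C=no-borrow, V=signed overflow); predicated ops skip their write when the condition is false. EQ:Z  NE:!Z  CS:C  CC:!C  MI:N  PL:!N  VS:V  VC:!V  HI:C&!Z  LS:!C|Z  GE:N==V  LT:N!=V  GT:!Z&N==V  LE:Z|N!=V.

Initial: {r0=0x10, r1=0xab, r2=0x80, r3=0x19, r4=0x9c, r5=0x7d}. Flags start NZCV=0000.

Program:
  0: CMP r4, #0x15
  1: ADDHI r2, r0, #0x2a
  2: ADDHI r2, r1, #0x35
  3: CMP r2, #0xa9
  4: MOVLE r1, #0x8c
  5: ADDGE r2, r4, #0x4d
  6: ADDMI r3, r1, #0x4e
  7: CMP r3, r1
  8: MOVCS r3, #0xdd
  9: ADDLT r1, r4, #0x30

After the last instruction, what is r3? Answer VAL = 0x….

[0] flags=1010 → (cmp)
[1] flags=1010 HI?T → r2=0x3a
[2] flags=1010 HI?T → r2=0xe0
[3] flags=0010 → (cmp)
[4] flags=0010 LE?F → skip
[5] flags=0010 GE?T → r2=0xe9
[6] flags=0010 MI?F → skip
[7] flags=0000 → (cmp)
[8] flags=0000 CS?F → skip
[9] flags=0000 LT?F → skip

VAL = 0x19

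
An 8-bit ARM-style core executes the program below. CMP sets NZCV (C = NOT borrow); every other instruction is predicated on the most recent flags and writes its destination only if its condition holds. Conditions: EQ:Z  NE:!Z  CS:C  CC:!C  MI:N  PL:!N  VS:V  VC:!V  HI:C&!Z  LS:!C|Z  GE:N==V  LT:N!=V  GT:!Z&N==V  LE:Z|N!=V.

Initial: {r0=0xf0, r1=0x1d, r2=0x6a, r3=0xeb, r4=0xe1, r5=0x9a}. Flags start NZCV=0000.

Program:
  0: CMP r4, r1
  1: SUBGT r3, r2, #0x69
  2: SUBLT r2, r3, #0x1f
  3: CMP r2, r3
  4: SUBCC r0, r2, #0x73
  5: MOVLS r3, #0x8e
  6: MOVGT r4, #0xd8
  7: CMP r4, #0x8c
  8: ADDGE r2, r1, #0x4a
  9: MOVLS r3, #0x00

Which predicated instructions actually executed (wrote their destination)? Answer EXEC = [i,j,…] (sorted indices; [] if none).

EXEC = [2,4,5,8]

[0] flags=1010 → (cmp)
[1] flags=1010 GT?F → skip
[2] flags=1010 LT?T → r2=0xcc
[3] flags=1000 → (cmp)
[4] flags=1000 CC?T → r0=0x59
[5] flags=1000 LS?T → r3=0x8e
[6] flags=1000 GT?F → skip
[7] flags=0010 → (cmp)
[8] flags=0010 GE?T → r2=0x67
[9] flags=0010 LS?F → skip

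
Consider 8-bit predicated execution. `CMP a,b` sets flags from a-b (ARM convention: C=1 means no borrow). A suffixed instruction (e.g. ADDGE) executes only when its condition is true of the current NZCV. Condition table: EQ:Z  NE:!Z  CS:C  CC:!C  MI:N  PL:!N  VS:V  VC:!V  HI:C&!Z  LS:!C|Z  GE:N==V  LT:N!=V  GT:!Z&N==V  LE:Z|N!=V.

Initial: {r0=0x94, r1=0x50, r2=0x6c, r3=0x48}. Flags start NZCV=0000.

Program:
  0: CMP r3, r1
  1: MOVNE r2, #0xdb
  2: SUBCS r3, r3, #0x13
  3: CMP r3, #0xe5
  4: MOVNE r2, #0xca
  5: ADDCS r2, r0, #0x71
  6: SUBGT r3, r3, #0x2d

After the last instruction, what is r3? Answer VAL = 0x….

[0] flags=1000 → (cmp)
[1] flags=1000 NE?T → r2=0xdb
[2] flags=1000 CS?F → skip
[3] flags=0000 → (cmp)
[4] flags=0000 NE?T → r2=0xca
[5] flags=0000 CS?F → skip
[6] flags=0000 GT?T → r3=0x1b

VAL = 0x1b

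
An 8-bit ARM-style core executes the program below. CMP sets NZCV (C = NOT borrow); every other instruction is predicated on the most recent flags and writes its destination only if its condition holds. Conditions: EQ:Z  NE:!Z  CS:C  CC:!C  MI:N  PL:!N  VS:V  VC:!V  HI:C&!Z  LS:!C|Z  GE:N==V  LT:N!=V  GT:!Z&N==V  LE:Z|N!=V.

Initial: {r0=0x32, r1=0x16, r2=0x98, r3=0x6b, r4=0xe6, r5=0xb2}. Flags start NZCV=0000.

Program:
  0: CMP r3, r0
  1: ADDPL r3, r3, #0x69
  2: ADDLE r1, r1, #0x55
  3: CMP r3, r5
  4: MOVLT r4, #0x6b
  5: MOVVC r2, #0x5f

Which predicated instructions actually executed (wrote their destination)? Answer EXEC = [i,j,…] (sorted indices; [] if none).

[0] flags=0010 → (cmp)
[1] flags=0010 PL?T → r3=0xd4
[2] flags=0010 LE?F → skip
[3] flags=0010 → (cmp)
[4] flags=0010 LT?F → skip
[5] flags=0010 VC?T → r2=0x5f

EXEC = [1,5]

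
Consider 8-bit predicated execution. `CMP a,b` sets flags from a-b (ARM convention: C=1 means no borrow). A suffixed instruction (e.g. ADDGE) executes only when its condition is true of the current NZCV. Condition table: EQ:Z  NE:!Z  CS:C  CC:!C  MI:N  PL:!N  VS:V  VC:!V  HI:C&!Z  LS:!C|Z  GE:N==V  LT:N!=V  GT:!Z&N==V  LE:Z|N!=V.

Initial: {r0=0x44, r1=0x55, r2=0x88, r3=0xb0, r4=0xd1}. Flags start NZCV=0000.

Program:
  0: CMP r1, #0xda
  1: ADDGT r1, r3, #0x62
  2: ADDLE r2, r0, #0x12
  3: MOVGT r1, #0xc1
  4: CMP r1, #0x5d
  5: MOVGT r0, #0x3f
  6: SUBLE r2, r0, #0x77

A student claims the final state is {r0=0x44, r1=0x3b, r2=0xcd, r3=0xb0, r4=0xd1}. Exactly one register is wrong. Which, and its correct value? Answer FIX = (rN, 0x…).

FIX = (r1, 0xc1)

0: ✓ CMP  NZCV=0000
1: ✓ ADDGT  r1←0x12
2: · ADDLE
3: ✓ MOVGT  r1←0xc1
4: ✓ CMP  NZCV=0011
5: · MOVGT
6: ✓ SUBLE  r2←0xcd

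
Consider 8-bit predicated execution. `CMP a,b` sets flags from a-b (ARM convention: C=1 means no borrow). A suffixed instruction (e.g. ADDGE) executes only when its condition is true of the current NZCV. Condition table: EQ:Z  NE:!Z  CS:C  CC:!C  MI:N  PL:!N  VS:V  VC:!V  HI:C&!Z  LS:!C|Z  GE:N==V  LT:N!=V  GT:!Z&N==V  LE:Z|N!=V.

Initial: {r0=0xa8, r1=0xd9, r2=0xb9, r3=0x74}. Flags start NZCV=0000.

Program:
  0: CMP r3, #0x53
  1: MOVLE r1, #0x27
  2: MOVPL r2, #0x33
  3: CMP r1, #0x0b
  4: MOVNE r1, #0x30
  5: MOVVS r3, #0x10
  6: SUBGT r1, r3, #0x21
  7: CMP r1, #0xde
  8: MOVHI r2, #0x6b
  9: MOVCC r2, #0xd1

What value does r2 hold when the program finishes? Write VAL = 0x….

[0] flags=0010 → (cmp)
[1] flags=0010 LE?F → skip
[2] flags=0010 PL?T → r2=0x33
[3] flags=1010 → (cmp)
[4] flags=1010 NE?T → r1=0x30
[5] flags=1010 VS?F → skip
[6] flags=1010 GT?F → skip
[7] flags=0000 → (cmp)
[8] flags=0000 HI?F → skip
[9] flags=0000 CC?T → r2=0xd1

VAL = 0xd1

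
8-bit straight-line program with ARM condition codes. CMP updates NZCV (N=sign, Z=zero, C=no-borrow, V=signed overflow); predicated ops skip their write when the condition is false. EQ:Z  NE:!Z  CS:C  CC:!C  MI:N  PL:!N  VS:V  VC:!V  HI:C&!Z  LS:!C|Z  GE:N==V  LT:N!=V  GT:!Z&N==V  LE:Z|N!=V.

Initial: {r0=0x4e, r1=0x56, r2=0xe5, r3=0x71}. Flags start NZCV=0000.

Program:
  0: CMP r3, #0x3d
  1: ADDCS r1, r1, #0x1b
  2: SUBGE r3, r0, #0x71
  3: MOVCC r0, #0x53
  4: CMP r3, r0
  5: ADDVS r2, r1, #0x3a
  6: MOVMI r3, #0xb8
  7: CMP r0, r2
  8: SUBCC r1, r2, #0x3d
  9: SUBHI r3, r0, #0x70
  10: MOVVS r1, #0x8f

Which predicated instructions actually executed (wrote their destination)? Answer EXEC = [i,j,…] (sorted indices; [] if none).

0: ✓ CMP  NZCV=0010
1: ✓ ADDCS  r1←0x71
2: ✓ SUBGE  r3←0xdd
3: · MOVCC
4: ✓ CMP  NZCV=1010
5: · ADDVS
6: ✓ MOVMI  r3←0xb8
7: ✓ CMP  NZCV=0000
8: ✓ SUBCC  r1←0xa8
9: · SUBHI
10: · MOVVS

EXEC = [1,2,6,8]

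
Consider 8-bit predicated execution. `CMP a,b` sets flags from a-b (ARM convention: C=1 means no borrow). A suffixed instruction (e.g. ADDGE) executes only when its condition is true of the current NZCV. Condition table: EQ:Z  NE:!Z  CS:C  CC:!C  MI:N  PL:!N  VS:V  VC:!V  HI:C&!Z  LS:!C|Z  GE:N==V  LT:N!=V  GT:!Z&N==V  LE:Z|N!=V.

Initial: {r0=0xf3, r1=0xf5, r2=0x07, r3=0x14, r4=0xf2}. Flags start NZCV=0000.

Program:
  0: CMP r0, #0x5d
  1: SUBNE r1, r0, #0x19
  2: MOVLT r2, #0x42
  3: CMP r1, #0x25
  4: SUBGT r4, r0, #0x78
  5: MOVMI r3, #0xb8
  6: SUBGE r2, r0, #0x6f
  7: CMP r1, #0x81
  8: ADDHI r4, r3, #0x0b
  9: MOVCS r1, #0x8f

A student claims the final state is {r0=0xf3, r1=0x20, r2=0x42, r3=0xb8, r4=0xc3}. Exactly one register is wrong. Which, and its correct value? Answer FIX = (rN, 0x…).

[0] flags=1010 → (cmp)
[1] flags=1010 NE?T → r1=0xda
[2] flags=1010 LT?T → r2=0x42
[3] flags=1010 → (cmp)
[4] flags=1010 GT?F → skip
[5] flags=1010 MI?T → r3=0xb8
[6] flags=1010 GE?F → skip
[7] flags=0010 → (cmp)
[8] flags=0010 HI?T → r4=0xc3
[9] flags=0010 CS?T → r1=0x8f

FIX = (r1, 0x8f)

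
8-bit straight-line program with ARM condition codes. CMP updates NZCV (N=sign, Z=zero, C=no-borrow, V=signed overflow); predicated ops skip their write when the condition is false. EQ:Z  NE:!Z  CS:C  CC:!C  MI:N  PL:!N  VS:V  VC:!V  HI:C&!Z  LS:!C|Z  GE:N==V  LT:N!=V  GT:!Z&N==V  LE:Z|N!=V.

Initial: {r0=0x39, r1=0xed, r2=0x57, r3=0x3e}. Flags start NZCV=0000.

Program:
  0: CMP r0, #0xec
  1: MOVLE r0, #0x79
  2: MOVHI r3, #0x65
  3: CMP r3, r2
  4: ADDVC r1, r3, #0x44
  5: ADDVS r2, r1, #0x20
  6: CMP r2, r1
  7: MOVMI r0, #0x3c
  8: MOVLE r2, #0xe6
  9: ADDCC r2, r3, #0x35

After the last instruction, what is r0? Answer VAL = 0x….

[0] flags=0000 → (cmp)
[1] flags=0000 LE?F → skip
[2] flags=0000 HI?F → skip
[3] flags=1000 → (cmp)
[4] flags=1000 VC?T → r1=0x82
[5] flags=1000 VS?F → skip
[6] flags=1001 → (cmp)
[7] flags=1001 MI?T → r0=0x3c
[8] flags=1001 LE?F → skip
[9] flags=1001 CC?T → r2=0x73

VAL = 0x3c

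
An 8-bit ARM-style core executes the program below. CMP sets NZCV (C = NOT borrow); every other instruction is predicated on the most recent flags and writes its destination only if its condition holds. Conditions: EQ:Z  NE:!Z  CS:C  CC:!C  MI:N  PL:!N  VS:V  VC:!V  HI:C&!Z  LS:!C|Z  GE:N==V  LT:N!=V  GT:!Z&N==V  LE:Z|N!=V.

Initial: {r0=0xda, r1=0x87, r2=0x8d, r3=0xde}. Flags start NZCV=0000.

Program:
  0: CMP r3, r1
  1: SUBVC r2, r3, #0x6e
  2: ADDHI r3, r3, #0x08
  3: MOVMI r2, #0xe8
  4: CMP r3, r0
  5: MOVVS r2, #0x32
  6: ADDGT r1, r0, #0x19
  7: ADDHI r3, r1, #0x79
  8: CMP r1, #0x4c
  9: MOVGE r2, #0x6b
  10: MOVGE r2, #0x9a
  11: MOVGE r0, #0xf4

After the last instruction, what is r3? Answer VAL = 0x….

VAL = 0x6c

0: ✓ CMP  NZCV=0010
1: ✓ SUBVC  r2←0x70
2: ✓ ADDHI  r3←0xe6
3: · MOVMI
4: ✓ CMP  NZCV=0010
5: · MOVVS
6: ✓ ADDGT  r1←0xf3
7: ✓ ADDHI  r3←0x6c
8: ✓ CMP  NZCV=1010
9: · MOVGE
10: · MOVGE
11: · MOVGE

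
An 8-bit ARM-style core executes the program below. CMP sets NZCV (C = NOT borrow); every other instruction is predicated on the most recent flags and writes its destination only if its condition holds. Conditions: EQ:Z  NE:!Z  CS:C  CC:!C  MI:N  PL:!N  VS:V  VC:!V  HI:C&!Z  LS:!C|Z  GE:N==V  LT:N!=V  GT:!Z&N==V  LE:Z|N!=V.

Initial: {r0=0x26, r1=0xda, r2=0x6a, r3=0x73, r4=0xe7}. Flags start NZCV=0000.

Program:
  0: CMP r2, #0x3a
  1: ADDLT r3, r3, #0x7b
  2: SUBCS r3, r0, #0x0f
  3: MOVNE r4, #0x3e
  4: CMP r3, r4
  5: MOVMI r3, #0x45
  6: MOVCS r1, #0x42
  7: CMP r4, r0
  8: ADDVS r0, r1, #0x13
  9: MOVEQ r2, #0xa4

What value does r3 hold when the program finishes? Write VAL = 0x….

VAL = 0x45

0: ✓ CMP  NZCV=0010
1: · ADDLT
2: ✓ SUBCS  r3←0x17
3: ✓ MOVNE  r4←0x3e
4: ✓ CMP  NZCV=1000
5: ✓ MOVMI  r3←0x45
6: · MOVCS
7: ✓ CMP  NZCV=0010
8: · ADDVS
9: · MOVEQ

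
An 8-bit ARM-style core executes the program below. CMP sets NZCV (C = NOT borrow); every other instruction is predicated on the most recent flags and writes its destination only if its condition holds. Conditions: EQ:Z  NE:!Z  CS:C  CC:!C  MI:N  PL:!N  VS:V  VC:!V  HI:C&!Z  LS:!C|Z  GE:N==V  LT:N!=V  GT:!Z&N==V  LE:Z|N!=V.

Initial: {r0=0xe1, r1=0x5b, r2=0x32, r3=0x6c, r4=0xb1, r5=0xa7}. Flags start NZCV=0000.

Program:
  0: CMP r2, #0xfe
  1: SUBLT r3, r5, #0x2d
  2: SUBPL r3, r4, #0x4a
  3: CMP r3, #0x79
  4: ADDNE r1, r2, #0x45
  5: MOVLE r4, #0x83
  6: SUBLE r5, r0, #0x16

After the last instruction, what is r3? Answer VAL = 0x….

VAL = 0x67

0: ✓ CMP  NZCV=0000
1: · SUBLT
2: ✓ SUBPL  r3←0x67
3: ✓ CMP  NZCV=1000
4: ✓ ADDNE  r1←0x77
5: ✓ MOVLE  r4←0x83
6: ✓ SUBLE  r5←0xcb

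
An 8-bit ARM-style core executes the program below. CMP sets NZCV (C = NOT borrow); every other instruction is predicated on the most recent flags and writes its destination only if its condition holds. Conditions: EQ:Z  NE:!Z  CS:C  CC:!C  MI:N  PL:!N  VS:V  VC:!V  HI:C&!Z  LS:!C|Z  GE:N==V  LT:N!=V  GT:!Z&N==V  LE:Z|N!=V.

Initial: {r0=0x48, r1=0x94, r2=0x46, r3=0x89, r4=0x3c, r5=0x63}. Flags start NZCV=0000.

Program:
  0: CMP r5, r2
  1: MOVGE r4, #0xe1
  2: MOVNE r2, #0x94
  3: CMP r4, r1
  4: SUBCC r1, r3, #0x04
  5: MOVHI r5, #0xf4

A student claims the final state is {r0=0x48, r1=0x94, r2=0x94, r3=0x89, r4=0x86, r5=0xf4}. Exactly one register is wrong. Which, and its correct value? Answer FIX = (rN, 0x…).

0: ✓ CMP  NZCV=0010
1: ✓ MOVGE  r4←0xe1
2: ✓ MOVNE  r2←0x94
3: ✓ CMP  NZCV=0010
4: · SUBCC
5: ✓ MOVHI  r5←0xf4

FIX = (r4, 0xe1)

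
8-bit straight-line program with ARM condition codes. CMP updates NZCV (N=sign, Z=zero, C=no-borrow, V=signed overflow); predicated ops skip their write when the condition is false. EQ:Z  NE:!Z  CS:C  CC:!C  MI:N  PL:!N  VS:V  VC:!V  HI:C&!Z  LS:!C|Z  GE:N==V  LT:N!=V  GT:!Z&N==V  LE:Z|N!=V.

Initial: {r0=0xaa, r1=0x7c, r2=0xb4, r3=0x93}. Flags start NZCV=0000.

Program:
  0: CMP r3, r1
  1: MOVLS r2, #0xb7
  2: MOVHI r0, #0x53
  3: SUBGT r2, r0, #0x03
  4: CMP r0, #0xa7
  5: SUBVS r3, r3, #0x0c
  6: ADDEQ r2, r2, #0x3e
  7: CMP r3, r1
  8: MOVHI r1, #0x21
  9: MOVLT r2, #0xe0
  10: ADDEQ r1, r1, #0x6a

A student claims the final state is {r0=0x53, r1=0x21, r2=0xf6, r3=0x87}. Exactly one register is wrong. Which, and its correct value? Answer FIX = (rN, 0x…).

FIX = (r2, 0xe0)

[0] flags=0011 → (cmp)
[1] flags=0011 LS?F → skip
[2] flags=0011 HI?T → r0=0x53
[3] flags=0011 GT?F → skip
[4] flags=1001 → (cmp)
[5] flags=1001 VS?T → r3=0x87
[6] flags=1001 EQ?F → skip
[7] flags=0011 → (cmp)
[8] flags=0011 HI?T → r1=0x21
[9] flags=0011 LT?T → r2=0xe0
[10] flags=0011 EQ?F → skip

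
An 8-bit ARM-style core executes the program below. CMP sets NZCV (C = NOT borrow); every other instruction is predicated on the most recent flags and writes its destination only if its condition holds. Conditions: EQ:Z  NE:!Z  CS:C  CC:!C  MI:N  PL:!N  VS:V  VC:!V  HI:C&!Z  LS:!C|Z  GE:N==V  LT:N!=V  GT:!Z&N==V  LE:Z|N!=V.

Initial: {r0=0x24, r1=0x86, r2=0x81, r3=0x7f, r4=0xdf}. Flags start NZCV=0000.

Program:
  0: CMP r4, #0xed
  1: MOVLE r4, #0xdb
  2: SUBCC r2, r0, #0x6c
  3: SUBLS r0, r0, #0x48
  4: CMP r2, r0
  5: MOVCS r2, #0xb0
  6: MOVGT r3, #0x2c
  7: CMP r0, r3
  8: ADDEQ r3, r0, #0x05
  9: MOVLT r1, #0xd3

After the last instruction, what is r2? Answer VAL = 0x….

0: ✓ CMP  NZCV=1000
1: ✓ MOVLE  r4←0xdb
2: ✓ SUBCC  r2←0xb8
3: ✓ SUBLS  r0←0xdc
4: ✓ CMP  NZCV=1000
5: · MOVCS
6: · MOVGT
7: ✓ CMP  NZCV=0011
8: · ADDEQ
9: ✓ MOVLT  r1←0xd3

VAL = 0xb8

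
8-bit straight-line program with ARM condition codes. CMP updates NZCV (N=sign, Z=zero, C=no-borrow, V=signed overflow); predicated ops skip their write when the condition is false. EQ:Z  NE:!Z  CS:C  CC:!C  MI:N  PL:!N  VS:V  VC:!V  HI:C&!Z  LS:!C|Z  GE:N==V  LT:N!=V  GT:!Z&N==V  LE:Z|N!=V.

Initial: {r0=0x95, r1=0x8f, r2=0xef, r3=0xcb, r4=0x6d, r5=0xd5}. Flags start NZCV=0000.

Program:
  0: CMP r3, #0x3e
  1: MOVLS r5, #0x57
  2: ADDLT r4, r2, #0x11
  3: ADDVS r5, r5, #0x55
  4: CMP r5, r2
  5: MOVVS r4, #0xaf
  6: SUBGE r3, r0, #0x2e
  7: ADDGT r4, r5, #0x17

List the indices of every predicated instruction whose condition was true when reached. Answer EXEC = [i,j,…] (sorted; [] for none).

EXEC = [2]

0: ✓ CMP  NZCV=1010
1: · MOVLS
2: ✓ ADDLT  r4←0x00
3: · ADDVS
4: ✓ CMP  NZCV=1000
5: · MOVVS
6: · SUBGE
7: · ADDGT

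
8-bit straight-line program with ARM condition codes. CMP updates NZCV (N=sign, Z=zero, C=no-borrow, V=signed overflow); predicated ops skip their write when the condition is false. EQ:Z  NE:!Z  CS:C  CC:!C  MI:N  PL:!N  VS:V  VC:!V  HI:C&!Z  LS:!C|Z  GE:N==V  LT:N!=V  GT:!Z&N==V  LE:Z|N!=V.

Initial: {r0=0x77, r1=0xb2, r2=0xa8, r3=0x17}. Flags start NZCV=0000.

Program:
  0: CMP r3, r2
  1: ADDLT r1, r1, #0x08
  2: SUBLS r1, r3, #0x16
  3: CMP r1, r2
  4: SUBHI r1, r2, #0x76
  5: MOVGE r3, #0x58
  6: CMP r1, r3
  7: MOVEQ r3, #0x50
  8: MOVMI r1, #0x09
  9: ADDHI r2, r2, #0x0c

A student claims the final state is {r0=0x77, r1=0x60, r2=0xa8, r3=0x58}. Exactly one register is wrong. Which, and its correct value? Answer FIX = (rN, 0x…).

0: ✓ CMP  NZCV=0000
1: · ADDLT
2: ✓ SUBLS  r1←0x01
3: ✓ CMP  NZCV=0000
4: · SUBHI
5: ✓ MOVGE  r3←0x58
6: ✓ CMP  NZCV=1000
7: · MOVEQ
8: ✓ MOVMI  r1←0x09
9: · ADDHI

FIX = (r1, 0x09)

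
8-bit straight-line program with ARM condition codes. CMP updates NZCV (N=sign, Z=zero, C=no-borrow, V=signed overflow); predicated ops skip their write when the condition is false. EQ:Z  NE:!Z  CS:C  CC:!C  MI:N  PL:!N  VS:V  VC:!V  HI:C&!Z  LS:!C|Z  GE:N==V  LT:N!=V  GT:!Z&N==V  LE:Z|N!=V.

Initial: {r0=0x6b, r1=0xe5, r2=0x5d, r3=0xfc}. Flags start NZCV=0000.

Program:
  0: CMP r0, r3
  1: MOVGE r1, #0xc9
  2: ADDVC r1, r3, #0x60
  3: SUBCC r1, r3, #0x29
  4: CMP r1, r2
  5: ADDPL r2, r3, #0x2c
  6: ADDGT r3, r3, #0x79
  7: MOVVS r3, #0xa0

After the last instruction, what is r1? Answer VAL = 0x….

[0] flags=0000 → (cmp)
[1] flags=0000 GE?T → r1=0xc9
[2] flags=0000 VC?T → r1=0x5c
[3] flags=0000 CC?T → r1=0xd3
[4] flags=0011 → (cmp)
[5] flags=0011 PL?T → r2=0x28
[6] flags=0011 GT?F → skip
[7] flags=0011 VS?T → r3=0xa0

VAL = 0xd3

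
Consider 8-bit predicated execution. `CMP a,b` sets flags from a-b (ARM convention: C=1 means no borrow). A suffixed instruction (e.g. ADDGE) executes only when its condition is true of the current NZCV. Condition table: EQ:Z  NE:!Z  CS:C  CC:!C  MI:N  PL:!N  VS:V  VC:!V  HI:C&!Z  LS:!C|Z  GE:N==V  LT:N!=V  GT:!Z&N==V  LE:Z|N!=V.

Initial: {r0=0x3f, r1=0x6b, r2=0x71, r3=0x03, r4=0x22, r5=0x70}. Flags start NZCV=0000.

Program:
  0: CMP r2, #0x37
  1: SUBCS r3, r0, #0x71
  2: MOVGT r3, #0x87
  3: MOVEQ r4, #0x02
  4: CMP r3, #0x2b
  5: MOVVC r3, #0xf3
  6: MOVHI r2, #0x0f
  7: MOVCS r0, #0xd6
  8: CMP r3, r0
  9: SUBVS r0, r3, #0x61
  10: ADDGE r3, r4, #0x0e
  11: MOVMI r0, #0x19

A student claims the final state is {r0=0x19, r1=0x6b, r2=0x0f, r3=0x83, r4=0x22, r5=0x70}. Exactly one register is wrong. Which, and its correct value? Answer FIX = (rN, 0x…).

0: ✓ CMP  NZCV=0010
1: ✓ SUBCS  r3←0xce
2: ✓ MOVGT  r3←0x87
3: · MOVEQ
4: ✓ CMP  NZCV=0011
5: · MOVVC
6: ✓ MOVHI  r2←0x0f
7: ✓ MOVCS  r0←0xd6
8: ✓ CMP  NZCV=1000
9: · SUBVS
10: · ADDGE
11: ✓ MOVMI  r0←0x19

FIX = (r3, 0x87)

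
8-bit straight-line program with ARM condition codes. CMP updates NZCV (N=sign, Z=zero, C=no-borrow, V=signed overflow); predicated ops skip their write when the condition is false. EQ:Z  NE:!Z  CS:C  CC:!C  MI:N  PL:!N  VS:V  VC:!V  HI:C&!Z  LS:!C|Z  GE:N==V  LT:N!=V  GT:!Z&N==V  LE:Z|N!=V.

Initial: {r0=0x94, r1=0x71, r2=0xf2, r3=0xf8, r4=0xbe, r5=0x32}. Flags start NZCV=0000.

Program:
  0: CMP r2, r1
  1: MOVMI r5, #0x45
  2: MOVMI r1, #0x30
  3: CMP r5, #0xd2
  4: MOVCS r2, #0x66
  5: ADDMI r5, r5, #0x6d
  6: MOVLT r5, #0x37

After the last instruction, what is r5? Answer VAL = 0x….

VAL = 0x45

[0] flags=1010 → (cmp)
[1] flags=1010 MI?T → r5=0x45
[2] flags=1010 MI?T → r1=0x30
[3] flags=0000 → (cmp)
[4] flags=0000 CS?F → skip
[5] flags=0000 MI?F → skip
[6] flags=0000 LT?F → skip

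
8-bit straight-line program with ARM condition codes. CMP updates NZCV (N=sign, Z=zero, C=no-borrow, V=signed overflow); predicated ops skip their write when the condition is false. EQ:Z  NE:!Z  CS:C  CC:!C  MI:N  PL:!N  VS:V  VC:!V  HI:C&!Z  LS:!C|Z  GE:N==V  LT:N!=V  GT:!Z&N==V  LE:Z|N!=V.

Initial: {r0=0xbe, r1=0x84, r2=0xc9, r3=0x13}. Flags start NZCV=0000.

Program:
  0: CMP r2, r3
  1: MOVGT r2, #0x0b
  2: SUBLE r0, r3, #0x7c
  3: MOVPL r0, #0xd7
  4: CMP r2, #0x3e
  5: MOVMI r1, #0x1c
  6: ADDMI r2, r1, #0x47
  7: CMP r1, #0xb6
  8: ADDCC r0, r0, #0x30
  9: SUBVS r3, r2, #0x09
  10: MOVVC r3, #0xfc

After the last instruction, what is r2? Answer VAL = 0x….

VAL = 0x63

0: ✓ CMP  NZCV=1010
1: · MOVGT
2: ✓ SUBLE  r0←0x97
3: · MOVPL
4: ✓ CMP  NZCV=1010
5: ✓ MOVMI  r1←0x1c
6: ✓ ADDMI  r2←0x63
7: ✓ CMP  NZCV=0000
8: ✓ ADDCC  r0←0xc7
9: · SUBVS
10: ✓ MOVVC  r3←0xfc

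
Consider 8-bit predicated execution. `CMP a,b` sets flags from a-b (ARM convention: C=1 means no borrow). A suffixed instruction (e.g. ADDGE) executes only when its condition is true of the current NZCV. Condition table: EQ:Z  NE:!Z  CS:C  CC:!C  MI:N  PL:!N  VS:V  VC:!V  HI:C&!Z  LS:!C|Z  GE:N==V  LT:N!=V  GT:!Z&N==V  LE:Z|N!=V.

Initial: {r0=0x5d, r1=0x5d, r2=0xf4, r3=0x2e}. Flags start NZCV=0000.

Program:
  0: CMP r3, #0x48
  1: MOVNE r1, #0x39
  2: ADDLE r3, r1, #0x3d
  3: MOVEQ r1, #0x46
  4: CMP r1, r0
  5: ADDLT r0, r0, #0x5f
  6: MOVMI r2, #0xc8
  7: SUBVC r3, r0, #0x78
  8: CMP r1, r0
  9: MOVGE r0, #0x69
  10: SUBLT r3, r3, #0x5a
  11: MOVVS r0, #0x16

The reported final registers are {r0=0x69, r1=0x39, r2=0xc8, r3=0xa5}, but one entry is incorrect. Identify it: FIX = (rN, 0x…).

[0] flags=1000 → (cmp)
[1] flags=1000 NE?T → r1=0x39
[2] flags=1000 LE?T → r3=0x76
[3] flags=1000 EQ?F → skip
[4] flags=1000 → (cmp)
[5] flags=1000 LT?T → r0=0xbc
[6] flags=1000 MI?T → r2=0xc8
[7] flags=1000 VC?T → r3=0x44
[8] flags=0000 → (cmp)
[9] flags=0000 GE?T → r0=0x69
[10] flags=0000 LT?F → skip
[11] flags=0000 VS?F → skip

FIX = (r3, 0x44)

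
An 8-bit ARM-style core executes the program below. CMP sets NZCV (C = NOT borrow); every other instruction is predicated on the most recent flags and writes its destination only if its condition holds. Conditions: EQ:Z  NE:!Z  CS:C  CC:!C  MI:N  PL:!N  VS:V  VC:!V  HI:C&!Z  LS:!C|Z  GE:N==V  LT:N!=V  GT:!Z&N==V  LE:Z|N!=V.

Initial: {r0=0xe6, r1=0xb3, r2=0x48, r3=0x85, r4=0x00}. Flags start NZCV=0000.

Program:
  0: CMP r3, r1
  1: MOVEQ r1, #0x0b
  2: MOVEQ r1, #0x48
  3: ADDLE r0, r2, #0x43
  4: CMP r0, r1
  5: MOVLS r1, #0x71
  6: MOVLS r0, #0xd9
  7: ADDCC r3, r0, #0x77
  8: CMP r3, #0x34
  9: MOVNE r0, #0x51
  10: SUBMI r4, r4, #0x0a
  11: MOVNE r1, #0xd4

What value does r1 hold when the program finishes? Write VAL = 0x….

[0] flags=1000 → (cmp)
[1] flags=1000 EQ?F → skip
[2] flags=1000 EQ?F → skip
[3] flags=1000 LE?T → r0=0x8b
[4] flags=1000 → (cmp)
[5] flags=1000 LS?T → r1=0x71
[6] flags=1000 LS?T → r0=0xd9
[7] flags=1000 CC?T → r3=0x50
[8] flags=0010 → (cmp)
[9] flags=0010 NE?T → r0=0x51
[10] flags=0010 MI?F → skip
[11] flags=0010 NE?T → r1=0xd4

VAL = 0xd4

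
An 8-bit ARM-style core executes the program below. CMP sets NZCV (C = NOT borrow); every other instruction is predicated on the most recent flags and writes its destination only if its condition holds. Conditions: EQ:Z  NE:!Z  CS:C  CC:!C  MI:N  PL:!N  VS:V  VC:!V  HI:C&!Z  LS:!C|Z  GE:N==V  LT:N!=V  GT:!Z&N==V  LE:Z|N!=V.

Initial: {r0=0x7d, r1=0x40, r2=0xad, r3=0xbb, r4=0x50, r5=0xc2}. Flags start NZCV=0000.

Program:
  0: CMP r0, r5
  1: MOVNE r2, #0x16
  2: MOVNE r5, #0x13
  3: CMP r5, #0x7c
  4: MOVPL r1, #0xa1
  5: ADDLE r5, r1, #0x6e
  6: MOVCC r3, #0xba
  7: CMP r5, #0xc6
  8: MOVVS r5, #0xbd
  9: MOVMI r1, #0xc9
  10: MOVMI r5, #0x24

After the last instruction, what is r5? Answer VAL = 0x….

0: ✓ CMP  NZCV=1001
1: ✓ MOVNE  r2←0x16
2: ✓ MOVNE  r5←0x13
3: ✓ CMP  NZCV=1000
4: · MOVPL
5: ✓ ADDLE  r5←0xae
6: ✓ MOVCC  r3←0xba
7: ✓ CMP  NZCV=1000
8: · MOVVS
9: ✓ MOVMI  r1←0xc9
10: ✓ MOVMI  r5←0x24

VAL = 0x24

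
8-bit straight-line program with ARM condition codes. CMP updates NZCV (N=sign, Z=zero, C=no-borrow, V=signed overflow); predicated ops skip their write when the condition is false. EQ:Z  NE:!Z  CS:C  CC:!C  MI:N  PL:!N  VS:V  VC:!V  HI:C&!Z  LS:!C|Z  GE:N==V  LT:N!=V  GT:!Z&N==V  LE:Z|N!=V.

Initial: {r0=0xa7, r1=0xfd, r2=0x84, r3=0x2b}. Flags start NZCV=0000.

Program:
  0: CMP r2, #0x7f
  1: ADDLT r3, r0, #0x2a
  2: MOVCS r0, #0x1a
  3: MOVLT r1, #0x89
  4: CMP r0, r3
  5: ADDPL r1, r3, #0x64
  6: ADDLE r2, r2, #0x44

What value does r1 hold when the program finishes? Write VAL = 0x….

VAL = 0x35

[0] flags=0011 → (cmp)
[1] flags=0011 LT?T → r3=0xd1
[2] flags=0011 CS?T → r0=0x1a
[3] flags=0011 LT?T → r1=0x89
[4] flags=0000 → (cmp)
[5] flags=0000 PL?T → r1=0x35
[6] flags=0000 LE?F → skip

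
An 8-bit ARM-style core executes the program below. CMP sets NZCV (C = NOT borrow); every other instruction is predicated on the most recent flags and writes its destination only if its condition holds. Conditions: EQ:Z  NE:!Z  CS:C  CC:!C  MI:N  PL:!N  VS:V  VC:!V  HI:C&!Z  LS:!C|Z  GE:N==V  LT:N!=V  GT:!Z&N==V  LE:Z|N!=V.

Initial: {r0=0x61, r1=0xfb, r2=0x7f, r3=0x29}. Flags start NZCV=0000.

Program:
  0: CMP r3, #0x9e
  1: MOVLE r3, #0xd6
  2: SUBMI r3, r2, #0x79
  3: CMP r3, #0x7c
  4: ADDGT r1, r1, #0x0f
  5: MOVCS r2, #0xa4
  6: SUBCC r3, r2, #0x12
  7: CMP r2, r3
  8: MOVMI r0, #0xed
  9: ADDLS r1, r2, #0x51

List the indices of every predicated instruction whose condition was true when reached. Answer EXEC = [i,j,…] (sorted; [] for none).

0: ✓ CMP  NZCV=1001
1: · MOVLE
2: ✓ SUBMI  r3←0x06
3: ✓ CMP  NZCV=1000
4: · ADDGT
5: · MOVCS
6: ✓ SUBCC  r3←0x6d
7: ✓ CMP  NZCV=0010
8: · MOVMI
9: · ADDLS

EXEC = [2,6]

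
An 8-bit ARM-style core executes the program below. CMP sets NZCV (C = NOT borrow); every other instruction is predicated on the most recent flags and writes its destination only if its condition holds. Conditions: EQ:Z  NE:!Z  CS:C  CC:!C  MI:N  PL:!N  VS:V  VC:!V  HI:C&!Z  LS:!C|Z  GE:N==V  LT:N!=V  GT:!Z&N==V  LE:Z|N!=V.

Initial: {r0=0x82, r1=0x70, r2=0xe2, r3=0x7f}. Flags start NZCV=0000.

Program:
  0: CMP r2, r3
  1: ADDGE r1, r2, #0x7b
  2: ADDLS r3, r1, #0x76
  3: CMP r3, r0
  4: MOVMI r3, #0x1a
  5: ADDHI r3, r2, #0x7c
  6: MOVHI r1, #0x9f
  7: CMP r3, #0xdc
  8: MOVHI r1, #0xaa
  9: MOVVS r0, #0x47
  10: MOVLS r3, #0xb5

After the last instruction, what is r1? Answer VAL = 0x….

VAL = 0x70

[0] flags=0011 → (cmp)
[1] flags=0011 GE?F → skip
[2] flags=0011 LS?F → skip
[3] flags=1001 → (cmp)
[4] flags=1001 MI?T → r3=0x1a
[5] flags=1001 HI?F → skip
[6] flags=1001 HI?F → skip
[7] flags=0000 → (cmp)
[8] flags=0000 HI?F → skip
[9] flags=0000 VS?F → skip
[10] flags=0000 LS?T → r3=0xb5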